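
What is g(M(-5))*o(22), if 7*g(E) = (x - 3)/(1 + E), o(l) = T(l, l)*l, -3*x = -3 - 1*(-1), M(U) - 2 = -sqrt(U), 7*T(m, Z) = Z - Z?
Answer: 0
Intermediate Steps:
T(m, Z) = 0 (T(m, Z) = (Z - Z)/7 = (1/7)*0 = 0)
M(U) = 2 - sqrt(U)
x = 2/3 (x = -(-3 - 1*(-1))/3 = -(-3 + 1)/3 = -1/3*(-2) = 2/3 ≈ 0.66667)
o(l) = 0 (o(l) = 0*l = 0)
g(E) = -1/(3*(1 + E)) (g(E) = ((2/3 - 3)/(1 + E))/7 = (-7/(3*(1 + E)))/7 = -1/(3*(1 + E)))
g(M(-5))*o(22) = -1/(3 + 3*(2 - sqrt(-5)))*0 = -1/(3 + 3*(2 - I*sqrt(5)))*0 = -1/(3 + (6 - 3*I*sqrt(5)))*0 = -1/(9 - 3*I*sqrt(5))*0 = 0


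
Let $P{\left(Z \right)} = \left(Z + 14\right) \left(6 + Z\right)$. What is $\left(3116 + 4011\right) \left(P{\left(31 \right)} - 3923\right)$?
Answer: $-16092766$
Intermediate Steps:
$P{\left(Z \right)} = \left(6 + Z\right) \left(14 + Z\right)$ ($P{\left(Z \right)} = \left(14 + Z\right) \left(6 + Z\right) = \left(6 + Z\right) \left(14 + Z\right)$)
$\left(3116 + 4011\right) \left(P{\left(31 \right)} - 3923\right) = \left(3116 + 4011\right) \left(\left(84 + 31^{2} + 20 \cdot 31\right) - 3923\right) = 7127 \left(\left(84 + 961 + 620\right) - 3923\right) = 7127 \left(1665 - 3923\right) = 7127 \left(-2258\right) = -16092766$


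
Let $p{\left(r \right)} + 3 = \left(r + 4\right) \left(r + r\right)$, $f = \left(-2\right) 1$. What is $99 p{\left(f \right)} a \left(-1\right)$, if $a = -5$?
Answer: $-5445$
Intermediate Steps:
$f = -2$
$p{\left(r \right)} = -3 + 2 r \left(4 + r\right)$ ($p{\left(r \right)} = -3 + \left(r + 4\right) \left(r + r\right) = -3 + \left(4 + r\right) 2 r = -3 + 2 r \left(4 + r\right)$)
$99 p{\left(f \right)} a \left(-1\right) = 99 \left(-3 + 2 \left(-2\right)^{2} + 8 \left(-2\right)\right) \left(-5\right) \left(-1\right) = 99 \left(-3 + 2 \cdot 4 - 16\right) \left(-5\right) \left(-1\right) = 99 \left(-3 + 8 - 16\right) \left(-5\right) \left(-1\right) = 99 \left(-11\right) \left(-5\right) \left(-1\right) = 99 \cdot 55 \left(-1\right) = 99 \left(-55\right) = -5445$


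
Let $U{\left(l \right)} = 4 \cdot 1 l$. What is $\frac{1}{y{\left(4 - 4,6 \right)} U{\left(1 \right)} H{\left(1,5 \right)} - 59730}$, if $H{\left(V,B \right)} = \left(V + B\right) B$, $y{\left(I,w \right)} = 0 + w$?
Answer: $- \frac{1}{59010} \approx -1.6946 \cdot 10^{-5}$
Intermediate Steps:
$U{\left(l \right)} = 4 l$
$y{\left(I,w \right)} = w$
$H{\left(V,B \right)} = B \left(B + V\right)$ ($H{\left(V,B \right)} = \left(B + V\right) B = B \left(B + V\right)$)
$\frac{1}{y{\left(4 - 4,6 \right)} U{\left(1 \right)} H{\left(1,5 \right)} - 59730} = \frac{1}{6 \cdot 4 \cdot 1 \cdot 5 \left(5 + 1\right) - 59730} = \frac{1}{6 \cdot 4 \cdot 5 \cdot 6 - 59730} = \frac{1}{24 \cdot 30 - 59730} = \frac{1}{720 - 59730} = \frac{1}{-59010} = - \frac{1}{59010}$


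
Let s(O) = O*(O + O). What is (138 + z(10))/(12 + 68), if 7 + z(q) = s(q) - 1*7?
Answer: 81/20 ≈ 4.0500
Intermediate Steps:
s(O) = 2*O² (s(O) = O*(2*O) = 2*O²)
z(q) = -14 + 2*q² (z(q) = -7 + (2*q² - 1*7) = -7 + (2*q² - 7) = -7 + (-7 + 2*q²) = -14 + 2*q²)
(138 + z(10))/(12 + 68) = (138 + (-14 + 2*10²))/(12 + 68) = (138 + (-14 + 2*100))/80 = (138 + (-14 + 200))/80 = (138 + 186)/80 = (1/80)*324 = 81/20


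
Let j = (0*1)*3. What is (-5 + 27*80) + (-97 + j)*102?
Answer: -7739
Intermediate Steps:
j = 0 (j = 0*3 = 0)
(-5 + 27*80) + (-97 + j)*102 = (-5 + 27*80) + (-97 + 0)*102 = (-5 + 2160) - 97*102 = 2155 - 9894 = -7739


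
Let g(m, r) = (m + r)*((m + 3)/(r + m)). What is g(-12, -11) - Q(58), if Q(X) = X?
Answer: -67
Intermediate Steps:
g(m, r) = 3 + m (g(m, r) = (m + r)*((3 + m)/(m + r)) = 3 + m)
g(-12, -11) - Q(58) = (3 - 12) - 1*58 = -9 - 58 = -67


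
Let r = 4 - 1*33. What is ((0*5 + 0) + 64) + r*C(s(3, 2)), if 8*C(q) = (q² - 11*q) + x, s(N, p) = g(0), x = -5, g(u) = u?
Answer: 657/8 ≈ 82.125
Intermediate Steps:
s(N, p) = 0
r = -29 (r = 4 - 33 = -29)
C(q) = -5/8 - 11*q/8 + q²/8 (C(q) = ((q² - 11*q) - 5)/8 = (-5 + q² - 11*q)/8 = -5/8 - 11*q/8 + q²/8)
((0*5 + 0) + 64) + r*C(s(3, 2)) = ((0*5 + 0) + 64) - 29*(-5/8 - 11/8*0 + (⅛)*0²) = ((0 + 0) + 64) - 29*(-5/8 + 0 + (⅛)*0) = (0 + 64) - 29*(-5/8 + 0 + 0) = 64 - 29*(-5/8) = 64 + 145/8 = 657/8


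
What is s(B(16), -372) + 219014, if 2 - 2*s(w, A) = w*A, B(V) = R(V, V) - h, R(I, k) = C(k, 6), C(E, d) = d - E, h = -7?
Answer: 218457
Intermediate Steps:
R(I, k) = 6 - k
B(V) = 13 - V (B(V) = (6 - V) - 1*(-7) = (6 - V) + 7 = 13 - V)
s(w, A) = 1 - A*w/2 (s(w, A) = 1 - w*A/2 = 1 - A*w/2)
s(B(16), -372) + 219014 = (1 - 1/2*(-372)*(13 - 1*16)) + 219014 = (1 - 1/2*(-372)*(13 - 16)) + 219014 = (1 - 1/2*(-372)*(-3)) + 219014 = (1 - 558) + 219014 = -557 + 219014 = 218457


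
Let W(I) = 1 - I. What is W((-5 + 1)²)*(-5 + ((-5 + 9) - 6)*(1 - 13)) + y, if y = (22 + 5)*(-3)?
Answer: -366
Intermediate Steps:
y = -81 (y = 27*(-3) = -81)
W((-5 + 1)²)*(-5 + ((-5 + 9) - 6)*(1 - 13)) + y = (1 - (-5 + 1)²)*(-5 + ((-5 + 9) - 6)*(1 - 13)) - 81 = (1 - 1*(-4)²)*(-5 + (4 - 6)*(-12)) - 81 = (1 - 1*16)*(-5 - 2*(-12)) - 81 = (1 - 16)*(-5 + 24) - 81 = -15*19 - 81 = -285 - 81 = -366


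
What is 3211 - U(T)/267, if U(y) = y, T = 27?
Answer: 285770/89 ≈ 3210.9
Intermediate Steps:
3211 - U(T)/267 = 3211 - 27/267 = 3211 - 1*9/89 = 3211 - 9/89 = 285770/89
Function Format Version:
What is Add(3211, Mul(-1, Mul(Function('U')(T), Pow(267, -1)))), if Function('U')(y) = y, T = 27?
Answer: Rational(285770, 89) ≈ 3210.9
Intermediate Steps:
Add(3211, Mul(-1, Mul(Function('U')(T), Pow(267, -1)))) = Add(3211, Mul(-1, Mul(27, Pow(267, -1)))) = Add(3211, Mul(-1, Mul(27, Rational(1, 267)))) = Add(3211, Mul(-1, Rational(9, 89))) = Add(3211, Rational(-9, 89)) = Rational(285770, 89)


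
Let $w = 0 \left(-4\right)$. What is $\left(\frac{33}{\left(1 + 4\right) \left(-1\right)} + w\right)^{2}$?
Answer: $\frac{1089}{25} \approx 43.56$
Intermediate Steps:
$w = 0$
$\left(\frac{33}{\left(1 + 4\right) \left(-1\right)} + w\right)^{2} = \left(\frac{33}{\left(1 + 4\right) \left(-1\right)} + 0\right)^{2} = \left(\frac{33}{5 \left(-1\right)} + 0\right)^{2} = \left(\frac{33}{-5} + 0\right)^{2} = \left(33 \left(- \frac{1}{5}\right) + 0\right)^{2} = \left(- \frac{33}{5} + 0\right)^{2} = \left(- \frac{33}{5}\right)^{2} = \frac{1089}{25}$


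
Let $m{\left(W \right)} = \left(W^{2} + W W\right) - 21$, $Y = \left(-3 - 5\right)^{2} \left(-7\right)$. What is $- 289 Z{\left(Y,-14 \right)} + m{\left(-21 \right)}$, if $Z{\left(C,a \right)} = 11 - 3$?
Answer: $-1451$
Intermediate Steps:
$Y = -448$ ($Y = \left(-8\right)^{2} \left(-7\right) = 64 \left(-7\right) = -448$)
$Z{\left(C,a \right)} = 8$
$m{\left(W \right)} = -21 + 2 W^{2}$ ($m{\left(W \right)} = \left(W^{2} + W^{2}\right) - 21 = 2 W^{2} - 21 = -21 + 2 W^{2}$)
$- 289 Z{\left(Y,-14 \right)} + m{\left(-21 \right)} = \left(-289\right) 8 - \left(21 - 2 \left(-21\right)^{2}\right) = -2312 + \left(-21 + 2 \cdot 441\right) = -2312 + \left(-21 + 882\right) = -2312 + 861 = -1451$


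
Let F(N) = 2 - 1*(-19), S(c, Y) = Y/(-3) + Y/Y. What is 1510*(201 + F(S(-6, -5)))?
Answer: 335220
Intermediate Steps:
S(c, Y) = 1 - Y/3 (S(c, Y) = Y*(-⅓) + 1 = -Y/3 + 1 = 1 - Y/3)
F(N) = 21 (F(N) = 2 + 19 = 21)
1510*(201 + F(S(-6, -5))) = 1510*(201 + 21) = 1510*222 = 335220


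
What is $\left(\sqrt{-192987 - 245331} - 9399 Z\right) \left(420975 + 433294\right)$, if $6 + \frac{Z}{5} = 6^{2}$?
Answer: $-1204391149650 + 2562807 i \sqrt{48702} \approx -1.2044 \cdot 10^{12} + 5.6557 \cdot 10^{8} i$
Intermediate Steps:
$Z = 150$ ($Z = -30 + 5 \cdot 6^{2} = -30 + 5 \cdot 36 = -30 + 180 = 150$)
$\left(\sqrt{-192987 - 245331} - 9399 Z\right) \left(420975 + 433294\right) = \left(\sqrt{-192987 - 245331} - 1409850\right) \left(420975 + 433294\right) = \left(\sqrt{-438318} - 1409850\right) 854269 = \left(3 i \sqrt{48702} - 1409850\right) 854269 = \left(-1409850 + 3 i \sqrt{48702}\right) 854269 = -1204391149650 + 2562807 i \sqrt{48702}$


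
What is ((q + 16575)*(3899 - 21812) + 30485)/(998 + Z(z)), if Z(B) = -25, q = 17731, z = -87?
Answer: -87784699/139 ≈ -6.3155e+5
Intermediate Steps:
((q + 16575)*(3899 - 21812) + 30485)/(998 + Z(z)) = ((17731 + 16575)*(3899 - 21812) + 30485)/(998 - 25) = (34306*(-17913) + 30485)/973 = (-614523378 + 30485)*(1/973) = -614492893*1/973 = -87784699/139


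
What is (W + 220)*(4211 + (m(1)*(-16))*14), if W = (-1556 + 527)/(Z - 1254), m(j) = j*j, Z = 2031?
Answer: 32258817/37 ≈ 8.7186e+5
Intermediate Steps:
m(j) = j**2
W = -49/37 (W = (-1556 + 527)/(2031 - 1254) = -1029/777 = -1029*1/777 = -49/37 ≈ -1.3243)
(W + 220)*(4211 + (m(1)*(-16))*14) = (-49/37 + 220)*(4211 + (1**2*(-16))*14) = 8091*(4211 + (1*(-16))*14)/37 = 8091*(4211 - 16*14)/37 = 8091*(4211 - 224)/37 = (8091/37)*3987 = 32258817/37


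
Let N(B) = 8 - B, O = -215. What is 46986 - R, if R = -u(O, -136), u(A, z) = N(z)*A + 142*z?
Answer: -3286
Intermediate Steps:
u(A, z) = 142*z + A*(8 - z) (u(A, z) = (8 - z)*A + 142*z = A*(8 - z) + 142*z = 142*z + A*(8 - z))
R = 50272 (R = -(142*(-136) - 1*(-215)*(-8 - 136)) = -(-19312 - 1*(-215)*(-144)) = -(-19312 - 30960) = -1*(-50272) = 50272)
46986 - R = 46986 - 1*50272 = 46986 - 50272 = -3286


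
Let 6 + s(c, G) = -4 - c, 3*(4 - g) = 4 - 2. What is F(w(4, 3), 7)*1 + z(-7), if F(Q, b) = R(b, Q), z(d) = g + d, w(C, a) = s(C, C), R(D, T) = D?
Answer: 10/3 ≈ 3.3333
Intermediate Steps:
g = 10/3 (g = 4 - (4 - 2)/3 = 4 - ⅓*2 = 4 - ⅔ = 10/3 ≈ 3.3333)
s(c, G) = -10 - c (s(c, G) = -6 + (-4 - c) = -10 - c)
w(C, a) = -10 - C
z(d) = 10/3 + d
F(Q, b) = b
F(w(4, 3), 7)*1 + z(-7) = 7*1 + (10/3 - 7) = 7 - 11/3 = 10/3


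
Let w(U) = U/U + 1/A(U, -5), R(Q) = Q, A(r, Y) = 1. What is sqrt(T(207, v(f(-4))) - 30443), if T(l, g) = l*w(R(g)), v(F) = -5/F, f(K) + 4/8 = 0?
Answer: I*sqrt(30029) ≈ 173.29*I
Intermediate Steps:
f(K) = -1/2 (f(K) = -1/2 + 0 = -1/2)
w(U) = 2 (w(U) = U/U + 1/1 = 1 + 1*1 = 1 + 1 = 2)
T(l, g) = 2*l (T(l, g) = l*2 = 2*l)
sqrt(T(207, v(f(-4))) - 30443) = sqrt(2*207 - 30443) = sqrt(414 - 30443) = sqrt(-30029) = I*sqrt(30029)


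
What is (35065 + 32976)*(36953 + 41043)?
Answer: 5306925836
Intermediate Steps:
(35065 + 32976)*(36953 + 41043) = 68041*77996 = 5306925836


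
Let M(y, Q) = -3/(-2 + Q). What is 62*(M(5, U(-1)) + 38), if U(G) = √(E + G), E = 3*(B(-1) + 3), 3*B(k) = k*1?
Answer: 2232 - 62*√7 ≈ 2068.0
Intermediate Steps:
B(k) = k/3 (B(k) = (k*1)/3 = k/3)
E = 8 (E = 3*((⅓)*(-1) + 3) = 3*(-⅓ + 3) = 3*(8/3) = 8)
U(G) = √(8 + G)
62*(M(5, U(-1)) + 38) = 62*(-3/(-2 + √(8 - 1)) + 38) = 62*(-3/(-2 + √7) + 38) = 62*(38 - 3/(-2 + √7)) = 2356 - 186/(-2 + √7)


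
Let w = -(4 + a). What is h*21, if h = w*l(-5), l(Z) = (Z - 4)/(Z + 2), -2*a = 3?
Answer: -315/2 ≈ -157.50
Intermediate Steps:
a = -3/2 (a = -½*3 = -3/2 ≈ -1.5000)
l(Z) = (-4 + Z)/(2 + Z)
w = -5/2 (w = -(4 - 3/2) = -1*5/2 = -5/2 ≈ -2.5000)
h = -15/2 (h = -5*(-4 - 5)/(2*(2 - 5)) = -5*(-9)/(2*(-3)) = -(-5)*(-9)/6 = -5/2*3 = -15/2 ≈ -7.5000)
h*21 = -15/2*21 = -315/2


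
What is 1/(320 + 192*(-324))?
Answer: -1/61888 ≈ -1.6158e-5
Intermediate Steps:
1/(320 + 192*(-324)) = 1/(320 - 62208) = 1/(-61888) = -1/61888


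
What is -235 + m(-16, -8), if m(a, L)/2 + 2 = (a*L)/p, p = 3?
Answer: -461/3 ≈ -153.67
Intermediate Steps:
m(a, L) = -4 + 2*L*a/3 (m(a, L) = -4 + 2*((a*L)/3) = -4 + 2*((L*a)*(1/3)) = -4 + 2*(L*a/3) = -4 + 2*L*a/3)
-235 + m(-16, -8) = -235 + (-4 + (2/3)*(-8)*(-16)) = -235 + (-4 + 256/3) = -235 + 244/3 = -461/3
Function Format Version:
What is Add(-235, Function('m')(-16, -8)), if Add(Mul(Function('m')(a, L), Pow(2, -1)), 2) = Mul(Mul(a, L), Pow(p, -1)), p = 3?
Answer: Rational(-461, 3) ≈ -153.67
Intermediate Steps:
Function('m')(a, L) = Add(-4, Mul(Rational(2, 3), L, a)) (Function('m')(a, L) = Add(-4, Mul(2, Mul(Mul(a, L), Pow(3, -1)))) = Add(-4, Mul(2, Mul(Mul(L, a), Rational(1, 3)))) = Add(-4, Mul(2, Mul(Rational(1, 3), L, a))) = Add(-4, Mul(Rational(2, 3), L, a)))
Add(-235, Function('m')(-16, -8)) = Add(-235, Add(-4, Mul(Rational(2, 3), -8, -16))) = Add(-235, Add(-4, Rational(256, 3))) = Add(-235, Rational(244, 3)) = Rational(-461, 3)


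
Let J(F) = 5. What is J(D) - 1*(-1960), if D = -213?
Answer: 1965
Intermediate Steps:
J(D) - 1*(-1960) = 5 - 1*(-1960) = 5 + 1960 = 1965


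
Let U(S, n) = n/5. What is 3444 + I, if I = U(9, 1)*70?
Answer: 3458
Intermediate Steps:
U(S, n) = n/5 (U(S, n) = n*(1/5) = n/5)
I = 14 (I = ((1/5)*1)*70 = (1/5)*70 = 14)
3444 + I = 3444 + 14 = 3458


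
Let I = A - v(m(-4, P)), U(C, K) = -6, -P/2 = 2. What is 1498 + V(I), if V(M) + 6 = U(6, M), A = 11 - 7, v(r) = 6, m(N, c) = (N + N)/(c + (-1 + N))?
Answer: 1486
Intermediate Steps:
P = -4 (P = -2*2 = -4)
m(N, c) = 2*N/(-1 + N + c) (m(N, c) = (2*N)/(-1 + N + c) = 2*N/(-1 + N + c))
A = 4
I = -2 (I = 4 - 1*6 = 4 - 6 = -2)
V(M) = -12 (V(M) = -6 - 6 = -12)
1498 + V(I) = 1498 - 12 = 1486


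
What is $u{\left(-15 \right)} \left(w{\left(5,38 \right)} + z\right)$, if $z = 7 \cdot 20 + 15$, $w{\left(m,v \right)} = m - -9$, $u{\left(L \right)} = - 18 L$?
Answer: $45630$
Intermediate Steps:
$w{\left(m,v \right)} = 9 + m$ ($w{\left(m,v \right)} = m + 9 = 9 + m$)
$z = 155$ ($z = 140 + 15 = 155$)
$u{\left(-15 \right)} \left(w{\left(5,38 \right)} + z\right) = \left(-18\right) \left(-15\right) \left(\left(9 + 5\right) + 155\right) = 270 \left(14 + 155\right) = 270 \cdot 169 = 45630$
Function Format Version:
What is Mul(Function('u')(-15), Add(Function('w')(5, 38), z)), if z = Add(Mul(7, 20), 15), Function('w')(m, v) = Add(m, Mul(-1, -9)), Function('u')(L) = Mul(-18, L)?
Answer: 45630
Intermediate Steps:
Function('w')(m, v) = Add(9, m) (Function('w')(m, v) = Add(m, 9) = Add(9, m))
z = 155 (z = Add(140, 15) = 155)
Mul(Function('u')(-15), Add(Function('w')(5, 38), z)) = Mul(Mul(-18, -15), Add(Add(9, 5), 155)) = Mul(270, Add(14, 155)) = Mul(270, 169) = 45630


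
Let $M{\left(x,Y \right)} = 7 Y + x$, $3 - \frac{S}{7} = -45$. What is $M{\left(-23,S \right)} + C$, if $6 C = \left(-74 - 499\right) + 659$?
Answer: $\frac{7030}{3} \approx 2343.3$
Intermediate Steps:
$S = 336$ ($S = 21 - -315 = 21 + 315 = 336$)
$M{\left(x,Y \right)} = x + 7 Y$
$C = \frac{43}{3}$ ($C = \frac{\left(-74 - 499\right) + 659}{6} = \frac{-573 + 659}{6} = \frac{1}{6} \cdot 86 = \frac{43}{3} \approx 14.333$)
$M{\left(-23,S \right)} + C = \left(-23 + 7 \cdot 336\right) + \frac{43}{3} = \left(-23 + 2352\right) + \frac{43}{3} = 2329 + \frac{43}{3} = \frac{7030}{3}$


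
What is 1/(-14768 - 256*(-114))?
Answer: 1/14416 ≈ 6.9367e-5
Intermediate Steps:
1/(-14768 - 256*(-114)) = 1/(-14768 + 29184) = 1/14416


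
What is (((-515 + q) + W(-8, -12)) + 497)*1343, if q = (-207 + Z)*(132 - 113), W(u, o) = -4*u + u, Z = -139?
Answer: -8820824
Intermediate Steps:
W(u, o) = -3*u
q = -6574 (q = (-207 - 139)*(132 - 113) = -346*19 = -6574)
(((-515 + q) + W(-8, -12)) + 497)*1343 = (((-515 - 6574) - 3*(-8)) + 497)*1343 = ((-7089 + 24) + 497)*1343 = (-7065 + 497)*1343 = -6568*1343 = -8820824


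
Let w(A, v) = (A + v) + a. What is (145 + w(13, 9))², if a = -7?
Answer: 25600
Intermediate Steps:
w(A, v) = -7 + A + v (w(A, v) = (A + v) - 7 = -7 + A + v)
(145 + w(13, 9))² = (145 + (-7 + 13 + 9))² = (145 + 15)² = 160² = 25600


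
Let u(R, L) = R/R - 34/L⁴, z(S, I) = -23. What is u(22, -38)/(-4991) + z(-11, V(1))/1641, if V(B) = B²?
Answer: -121390334615/8538872753208 ≈ -0.014216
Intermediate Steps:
u(R, L) = 1 - 34/L⁴
u(22, -38)/(-4991) + z(-11, V(1))/1641 = (1 - 34/(-38)⁴)/(-4991) - 23/1641 = (1 - 34*1/2085136)*(-1/4991) - 23*1/1641 = (1 - 17/1042568)*(-1/4991) - 23/1641 = (1042551/1042568)*(-1/4991) - 23/1641 = -1042551/5203456888 - 23/1641 = -121390334615/8538872753208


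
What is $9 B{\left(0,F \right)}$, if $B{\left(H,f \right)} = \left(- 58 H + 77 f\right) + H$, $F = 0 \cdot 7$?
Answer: $0$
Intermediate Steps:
$F = 0$
$B{\left(H,f \right)} = - 57 H + 77 f$
$9 B{\left(0,F \right)} = 9 \left(\left(-57\right) 0 + 77 \cdot 0\right) = 9 \left(0 + 0\right) = 9 \cdot 0 = 0$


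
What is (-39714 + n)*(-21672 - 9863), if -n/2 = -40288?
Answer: -1288583170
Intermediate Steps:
n = 80576 (n = -2*(-40288) = 80576)
(-39714 + n)*(-21672 - 9863) = (-39714 + 80576)*(-21672 - 9863) = 40862*(-31535) = -1288583170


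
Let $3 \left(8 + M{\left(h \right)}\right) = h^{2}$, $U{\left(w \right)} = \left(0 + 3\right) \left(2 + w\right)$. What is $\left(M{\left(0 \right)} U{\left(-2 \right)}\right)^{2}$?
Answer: $0$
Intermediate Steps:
$U{\left(w \right)} = 6 + 3 w$ ($U{\left(w \right)} = 3 \left(2 + w\right) = 6 + 3 w$)
$M{\left(h \right)} = -8 + \frac{h^{2}}{3}$
$\left(M{\left(0 \right)} U{\left(-2 \right)}\right)^{2} = \left(\left(-8 + \frac{0^{2}}{3}\right) \left(6 + 3 \left(-2\right)\right)\right)^{2} = \left(\left(-8 + \frac{1}{3} \cdot 0\right) \left(6 - 6\right)\right)^{2} = \left(\left(-8 + 0\right) 0\right)^{2} = \left(\left(-8\right) 0\right)^{2} = 0^{2} = 0$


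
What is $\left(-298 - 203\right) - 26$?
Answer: $-527$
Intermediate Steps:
$\left(-298 - 203\right) - 26 = -501 - 26 = -527$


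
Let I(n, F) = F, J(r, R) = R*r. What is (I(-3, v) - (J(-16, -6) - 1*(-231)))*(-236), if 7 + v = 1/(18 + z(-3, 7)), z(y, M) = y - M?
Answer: 157589/2 ≈ 78795.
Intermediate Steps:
v = -55/8 (v = -7 + 1/(18 + (-3 - 1*7)) = -7 + 1/(18 + (-3 - 7)) = -7 + 1/(18 - 10) = -7 + 1/8 = -7 + ⅛ = -55/8 ≈ -6.8750)
(I(-3, v) - (J(-16, -6) - 1*(-231)))*(-236) = (-55/8 - (-6*(-16) - 1*(-231)))*(-236) = (-55/8 - (96 + 231))*(-236) = (-55/8 - 1*327)*(-236) = (-55/8 - 327)*(-236) = -2671/8*(-236) = 157589/2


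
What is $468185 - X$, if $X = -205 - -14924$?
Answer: $453466$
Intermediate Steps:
$X = 14719$ ($X = -205 + 14924 = 14719$)
$468185 - X = 468185 - 14719 = 453466$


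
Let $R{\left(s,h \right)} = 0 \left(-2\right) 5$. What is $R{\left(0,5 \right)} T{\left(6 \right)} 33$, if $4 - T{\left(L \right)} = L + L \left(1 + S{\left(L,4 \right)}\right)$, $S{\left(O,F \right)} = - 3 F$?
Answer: $0$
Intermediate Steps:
$T{\left(L \right)} = 4 + 10 L$ ($T{\left(L \right)} = 4 - \left(L + L \left(1 - 12\right)\right) = 4 - \left(L + L \left(-11\right)\right) = 4 - \left(L - 11 L\right) = 4 - - 10 L = 4 + 10 L$)
$R{\left(s,h \right)} = 0$ ($R{\left(s,h \right)} = 0 \cdot 5 = 0$)
$R{\left(0,5 \right)} T{\left(6 \right)} 33 = 0 \left(4 + 10 \cdot 6\right) 33 = 0 \left(4 + 60\right) 33 = 0 \cdot 64 \cdot 33 = 0 \cdot 33 = 0$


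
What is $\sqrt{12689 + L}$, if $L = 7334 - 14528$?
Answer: $\sqrt{5495} \approx 74.128$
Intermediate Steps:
$L = -7194$ ($L = 7334 - 14528 = -7194$)
$\sqrt{12689 + L} = \sqrt{12689 - 7194} = \sqrt{5495}$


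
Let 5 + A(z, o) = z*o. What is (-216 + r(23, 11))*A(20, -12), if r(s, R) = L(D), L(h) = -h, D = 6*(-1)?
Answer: 51450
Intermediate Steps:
A(z, o) = -5 + o*z (A(z, o) = -5 + z*o = -5 + o*z)
D = -6
r(s, R) = 6 (r(s, R) = -1*(-6) = 6)
(-216 + r(23, 11))*A(20, -12) = (-216 + 6)*(-5 - 12*20) = -210*(-5 - 240) = -210*(-245) = 51450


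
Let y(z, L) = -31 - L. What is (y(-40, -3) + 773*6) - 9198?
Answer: -4588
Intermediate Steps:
(y(-40, -3) + 773*6) - 9198 = ((-31 - 1*(-3)) + 773*6) - 9198 = ((-31 + 3) + 4638) - 9198 = (-28 + 4638) - 9198 = 4610 - 9198 = -4588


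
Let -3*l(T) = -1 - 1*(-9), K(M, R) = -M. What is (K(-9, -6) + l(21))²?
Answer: 361/9 ≈ 40.111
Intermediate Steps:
l(T) = -8/3 (l(T) = -(-1 - 1*(-9))/3 = -(-1 + 9)/3 = -⅓*8 = -8/3)
(K(-9, -6) + l(21))² = (-1*(-9) - 8/3)² = (9 - 8/3)² = (19/3)² = 361/9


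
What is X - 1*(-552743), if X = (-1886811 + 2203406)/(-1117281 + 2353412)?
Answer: 683263073928/1236131 ≈ 5.5274e+5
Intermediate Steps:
X = 316595/1236131 ≈ 0.25612
X - 1*(-552743) = 316595/1236131 - 1*(-552743) = 316595/1236131 + 552743 = 683263073928/1236131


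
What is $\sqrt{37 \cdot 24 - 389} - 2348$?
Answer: $-2348 + \sqrt{499} \approx -2325.7$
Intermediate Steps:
$\sqrt{37 \cdot 24 - 389} - 2348 = \sqrt{888 - 389} - 2348 = \sqrt{499} - 2348 = -2348 + \sqrt{499}$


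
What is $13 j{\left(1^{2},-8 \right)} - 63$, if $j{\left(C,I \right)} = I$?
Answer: $-167$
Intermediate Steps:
$13 j{\left(1^{2},-8 \right)} - 63 = 13 \left(-8\right) - 63 = -104 - 63 = -167$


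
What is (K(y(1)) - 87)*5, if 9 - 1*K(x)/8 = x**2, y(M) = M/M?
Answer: -115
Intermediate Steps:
y(M) = 1
K(x) = 72 - 8*x**2
(K(y(1)) - 87)*5 = ((72 - 8*1**2) - 87)*5 = ((72 - 8*1) - 87)*5 = ((72 - 8) - 87)*5 = (64 - 87)*5 = -23*5 = -115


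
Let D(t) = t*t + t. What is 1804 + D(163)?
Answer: 28536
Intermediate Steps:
D(t) = t + t² (D(t) = t² + t = t + t²)
1804 + D(163) = 1804 + 163*(1 + 163) = 1804 + 163*164 = 1804 + 26732 = 28536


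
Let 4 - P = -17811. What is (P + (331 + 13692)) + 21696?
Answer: 53534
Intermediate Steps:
P = 17815 (P = 4 - 1*(-17811) = 4 + 17811 = 17815)
(P + (331 + 13692)) + 21696 = (17815 + (331 + 13692)) + 21696 = (17815 + 14023) + 21696 = 31838 + 21696 = 53534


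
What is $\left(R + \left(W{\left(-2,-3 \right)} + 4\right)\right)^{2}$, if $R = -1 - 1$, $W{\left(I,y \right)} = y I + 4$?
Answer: $144$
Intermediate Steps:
$W{\left(I,y \right)} = 4 + I y$ ($W{\left(I,y \right)} = I y + 4 = 4 + I y$)
$R = -2$
$\left(R + \left(W{\left(-2,-3 \right)} + 4\right)\right)^{2} = \left(-2 + \left(\left(4 - -6\right) + 4\right)\right)^{2} = \left(-2 + \left(\left(4 + 6\right) + 4\right)\right)^{2} = \left(-2 + \left(10 + 4\right)\right)^{2} = \left(-2 + 14\right)^{2} = 12^{2} = 144$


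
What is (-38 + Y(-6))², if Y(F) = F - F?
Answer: 1444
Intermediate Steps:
Y(F) = 0
(-38 + Y(-6))² = (-38 + 0)² = (-38)² = 1444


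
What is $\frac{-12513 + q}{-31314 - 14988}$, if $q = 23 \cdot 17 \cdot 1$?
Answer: $\frac{6061}{23151} \approx 0.2618$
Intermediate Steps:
$q = 391$ ($q = 391 \cdot 1 = 391$)
$\frac{-12513 + q}{-31314 - 14988} = \frac{-12513 + 391}{-31314 - 14988} = - \frac{12122}{-46302} = \left(-12122\right) \left(- \frac{1}{46302}\right) = \frac{6061}{23151}$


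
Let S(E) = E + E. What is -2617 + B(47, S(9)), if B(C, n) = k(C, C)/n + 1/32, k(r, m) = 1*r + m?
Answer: -752183/288 ≈ -2611.7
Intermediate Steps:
k(r, m) = m + r (k(r, m) = r + m = m + r)
S(E) = 2*E
B(C, n) = 1/32 + 2*C/n (B(C, n) = (C + C)/n + 1/32 = (2*C)/n + 1*(1/32) = 2*C/n + 1/32 = 1/32 + 2*C/n)
-2617 + B(47, S(9)) = -2617 + (2*9 + 64*47)/(32*((2*9))) = -2617 + (1/32)*(18 + 3008)/18 = -2617 + (1/32)*(1/18)*3026 = -2617 + 1513/288 = -752183/288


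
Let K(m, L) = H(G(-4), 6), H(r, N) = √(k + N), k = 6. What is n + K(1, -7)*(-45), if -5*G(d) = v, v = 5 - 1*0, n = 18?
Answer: 18 - 90*√3 ≈ -137.88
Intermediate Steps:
v = 5 (v = 5 + 0 = 5)
G(d) = -1 (G(d) = -⅕*5 = -1)
H(r, N) = √(6 + N)
K(m, L) = 2*√3 (K(m, L) = √(6 + 6) = √12 = 2*√3)
n + K(1, -7)*(-45) = 18 + (2*√3)*(-45) = 18 - 90*√3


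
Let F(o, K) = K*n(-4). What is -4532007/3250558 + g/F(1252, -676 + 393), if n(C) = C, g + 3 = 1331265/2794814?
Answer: -7180485382682451/5141943033515992 ≈ -1.3965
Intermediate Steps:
g = -7053177/2794814 (g = -3 + 1331265/2794814 = -7053177/2794814 ≈ -2.5237)
F(o, K) = -4*K (F(o, K) = K*(-4) = -4*K)
-4532007/3250558 + g/F(1252, -676 + 393) = -4532007/3250558 - 7053177*(-1/(4*(-676 + 393)))/2794814 = -4532007*1/3250558 - 7053177/(2794814*((-4*(-283)))) = -4532007/3250558 - 7053177/2794814/1132 = -4532007/3250558 - 7053177/2794814*1/1132 = -4532007/3250558 - 7053177/3163729448 = -7180485382682451/5141943033515992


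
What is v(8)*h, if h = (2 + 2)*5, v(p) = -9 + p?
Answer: -20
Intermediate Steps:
h = 20 (h = 4*5 = 20)
v(8)*h = (-9 + 8)*20 = -1*20 = -20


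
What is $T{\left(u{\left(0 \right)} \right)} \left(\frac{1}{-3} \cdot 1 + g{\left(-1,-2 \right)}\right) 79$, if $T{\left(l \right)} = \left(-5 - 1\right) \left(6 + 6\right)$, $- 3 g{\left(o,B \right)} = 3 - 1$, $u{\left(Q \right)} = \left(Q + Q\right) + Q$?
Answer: $5688$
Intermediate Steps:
$u{\left(Q \right)} = 3 Q$ ($u{\left(Q \right)} = 2 Q + Q = 3 Q$)
$g{\left(o,B \right)} = - \frac{2}{3}$ ($g{\left(o,B \right)} = - \frac{3 - 1}{3} = \left(- \frac{1}{3}\right) 2 = - \frac{2}{3}$)
$T{\left(l \right)} = -72$ ($T{\left(l \right)} = \left(-6\right) 12 = -72$)
$T{\left(u{\left(0 \right)} \right)} \left(\frac{1}{-3} \cdot 1 + g{\left(-1,-2 \right)}\right) 79 = - 72 \left(\frac{1}{-3} \cdot 1 - \frac{2}{3}\right) 79 = - 72 \left(\left(- \frac{1}{3}\right) 1 - \frac{2}{3}\right) 79 = - 72 \left(- \frac{1}{3} - \frac{2}{3}\right) 79 = \left(-72\right) \left(-1\right) 79 = 72 \cdot 79 = 5688$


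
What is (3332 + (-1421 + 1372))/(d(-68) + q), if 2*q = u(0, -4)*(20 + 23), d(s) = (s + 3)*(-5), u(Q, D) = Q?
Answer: 3283/325 ≈ 10.102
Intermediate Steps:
d(s) = -15 - 5*s (d(s) = (3 + s)*(-5) = -15 - 5*s)
q = 0 (q = (0*(20 + 23))/2 = (0*43)/2 = (½)*0 = 0)
(3332 + (-1421 + 1372))/(d(-68) + q) = (3332 + (-1421 + 1372))/((-15 - 5*(-68)) + 0) = (3332 - 49)/((-15 + 340) + 0) = 3283/(325 + 0) = 3283/325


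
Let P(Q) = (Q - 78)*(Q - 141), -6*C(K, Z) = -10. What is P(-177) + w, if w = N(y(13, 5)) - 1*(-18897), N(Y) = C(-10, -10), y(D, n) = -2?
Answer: 299966/3 ≈ 99989.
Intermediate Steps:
C(K, Z) = 5/3 (C(K, Z) = -1/6*(-10) = 5/3)
P(Q) = (-141 + Q)*(-78 + Q) (P(Q) = (-78 + Q)*(-141 + Q) = (-141 + Q)*(-78 + Q))
N(Y) = 5/3
w = 56696/3 (w = 5/3 - 1*(-18897) = 5/3 + 18897 = 56696/3 ≈ 18899.)
P(-177) + w = (10998 + (-177)**2 - 219*(-177)) + 56696/3 = (10998 + 31329 + 38763) + 56696/3 = 81090 + 56696/3 = 299966/3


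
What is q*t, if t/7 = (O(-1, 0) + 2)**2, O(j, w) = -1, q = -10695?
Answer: -74865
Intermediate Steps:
t = 7 (t = 7*(-1 + 2)**2 = 7*1**2 = 7*1 = 7)
q*t = -10695*7 = -74865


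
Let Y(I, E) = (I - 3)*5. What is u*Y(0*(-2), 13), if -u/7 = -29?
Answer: -3045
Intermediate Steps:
Y(I, E) = -15 + 5*I (Y(I, E) = (-3 + I)*5 = -15 + 5*I)
u = 203 (u = -7*(-29) = 203)
u*Y(0*(-2), 13) = 203*(-15 + 5*(0*(-2))) = 203*(-15 + 5*0) = 203*(-15 + 0) = 203*(-15) = -3045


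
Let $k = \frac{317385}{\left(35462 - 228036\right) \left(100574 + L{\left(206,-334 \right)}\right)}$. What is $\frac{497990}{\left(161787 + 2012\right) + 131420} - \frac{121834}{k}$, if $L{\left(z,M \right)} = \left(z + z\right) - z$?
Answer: $\frac{139609447673939612654}{18739616463} \approx 7.45 \cdot 10^{9}$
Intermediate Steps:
$L{\left(z,M \right)} = z$ ($L{\left(z,M \right)} = 2 z - z = z$)
$k = - \frac{63477}{3881521544}$ ($k = \frac{317385}{\left(35462 - 228036\right) \left(100574 + 206\right)} = \frac{317385}{\left(-192574\right) 100780} = \frac{317385}{-19407607720} = 317385 \left(- \frac{1}{19407607720}\right) = - \frac{63477}{3881521544} \approx -1.6354 \cdot 10^{-5}$)
$\frac{497990}{\left(161787 + 2012\right) + 131420} - \frac{121834}{k} = \frac{497990}{\left(161787 + 2012\right) + 131420} - \frac{121834}{- \frac{63477}{3881521544}} = \frac{497990}{163799 + 131420} - - \frac{472901295791696}{63477} = \frac{497990}{295219} + \frac{472901295791696}{63477} = \frac{139609447673939612654}{18739616463}$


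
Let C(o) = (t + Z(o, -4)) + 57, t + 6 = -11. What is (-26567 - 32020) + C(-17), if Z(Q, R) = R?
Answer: -58551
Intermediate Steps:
t = -17 (t = -6 - 11 = -17)
C(o) = 36 (C(o) = (-17 - 4) + 57 = -21 + 57 = 36)
(-26567 - 32020) + C(-17) = (-26567 - 32020) + 36 = -58587 + 36 = -58551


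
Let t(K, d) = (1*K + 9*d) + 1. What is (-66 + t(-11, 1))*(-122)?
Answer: 8174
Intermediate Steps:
t(K, d) = 1 + K + 9*d (t(K, d) = (K + 9*d) + 1 = 1 + K + 9*d)
(-66 + t(-11, 1))*(-122) = (-66 + (1 - 11 + 9*1))*(-122) = (-66 + (1 - 11 + 9))*(-122) = (-66 - 1)*(-122) = -67*(-122) = 8174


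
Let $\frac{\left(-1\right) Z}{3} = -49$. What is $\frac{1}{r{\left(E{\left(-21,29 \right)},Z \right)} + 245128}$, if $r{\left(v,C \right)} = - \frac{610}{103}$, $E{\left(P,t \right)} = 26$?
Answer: $\frac{103}{25247574} \approx 4.0796 \cdot 10^{-6}$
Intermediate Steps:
$Z = 147$ ($Z = \left(-3\right) \left(-49\right) = 147$)
$r{\left(v,C \right)} = - \frac{610}{103}$ ($r{\left(v,C \right)} = \left(-610\right) \frac{1}{103} = - \frac{610}{103}$)
$\frac{1}{r{\left(E{\left(-21,29 \right)},Z \right)} + 245128} = \frac{1}{- \frac{610}{103} + 245128} = \frac{1}{\frac{25247574}{103}} = \frac{103}{25247574}$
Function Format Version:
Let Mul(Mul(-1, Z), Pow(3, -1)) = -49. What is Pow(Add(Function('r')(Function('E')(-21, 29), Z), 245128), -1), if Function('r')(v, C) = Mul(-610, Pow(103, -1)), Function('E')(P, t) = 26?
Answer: Rational(103, 25247574) ≈ 4.0796e-6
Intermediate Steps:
Z = 147 (Z = Mul(-3, -49) = 147)
Function('r')(v, C) = Rational(-610, 103) (Function('r')(v, C) = Mul(-610, Rational(1, 103)) = Rational(-610, 103))
Pow(Add(Function('r')(Function('E')(-21, 29), Z), 245128), -1) = Pow(Add(Rational(-610, 103), 245128), -1) = Pow(Rational(25247574, 103), -1) = Rational(103, 25247574)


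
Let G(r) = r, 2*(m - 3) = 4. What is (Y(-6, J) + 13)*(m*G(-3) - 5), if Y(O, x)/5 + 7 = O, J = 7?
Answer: 1040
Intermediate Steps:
Y(O, x) = -35 + 5*O
m = 5 (m = 3 + (1/2)*4 = 3 + 2 = 5)
(Y(-6, J) + 13)*(m*G(-3) - 5) = ((-35 + 5*(-6)) + 13)*(5*(-3) - 5) = ((-35 - 30) + 13)*(-15 - 5) = (-65 + 13)*(-20) = -52*(-20) = 1040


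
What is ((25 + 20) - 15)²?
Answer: 900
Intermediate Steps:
((25 + 20) - 15)² = (45 - 15)² = 30² = 900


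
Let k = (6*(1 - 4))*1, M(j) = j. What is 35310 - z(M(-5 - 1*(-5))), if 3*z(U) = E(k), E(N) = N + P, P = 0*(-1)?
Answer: 35316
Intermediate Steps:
P = 0
k = -18 (k = (6*(-3))*1 = -18*1 = -18)
E(N) = N (E(N) = N + 0 = N)
z(U) = -6 (z(U) = (⅓)*(-18) = -6)
35310 - z(M(-5 - 1*(-5))) = 35310 - 1*(-6) = 35310 + 6 = 35316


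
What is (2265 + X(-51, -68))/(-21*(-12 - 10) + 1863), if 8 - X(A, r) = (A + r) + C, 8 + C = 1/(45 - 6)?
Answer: 93599/90675 ≈ 1.0322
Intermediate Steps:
C = -311/39 (C = -8 + 1/(45 - 6) = -8 + 1/39 = -311/39 ≈ -7.9744)
X(A, r) = 623/39 - A - r (X(A, r) = 8 - ((A + r) - 311/39) = 8 - (-311/39 + A + r) = 8 + (311/39 - A - r) = 623/39 - A - r)
(2265 + X(-51, -68))/(-21*(-12 - 10) + 1863) = (2265 + (623/39 - 1*(-51) - 1*(-68)))/(-21*(-12 - 10) + 1863) = (2265 + (623/39 + 51 + 68))/(-21*(-22) + 1863) = (2265 + 5264/39)/(462 + 1863) = (93599/39)/2325 = (93599/39)*(1/2325) = 93599/90675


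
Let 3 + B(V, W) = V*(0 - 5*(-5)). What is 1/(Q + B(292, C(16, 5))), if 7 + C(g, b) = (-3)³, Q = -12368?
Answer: -1/5071 ≈ -0.00019720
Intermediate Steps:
C(g, b) = -34 (C(g, b) = -7 + (-3)³ = -7 - 27 = -34)
B(V, W) = -3 + 25*V (B(V, W) = -3 + V*(0 - 5*(-5)) = -3 + V*(0 + 25) = -3 + V*25 = -3 + 25*V)
1/(Q + B(292, C(16, 5))) = 1/(-12368 + (-3 + 25*292)) = 1/(-12368 + (-3 + 7300)) = 1/(-12368 + 7297) = 1/(-5071) = -1/5071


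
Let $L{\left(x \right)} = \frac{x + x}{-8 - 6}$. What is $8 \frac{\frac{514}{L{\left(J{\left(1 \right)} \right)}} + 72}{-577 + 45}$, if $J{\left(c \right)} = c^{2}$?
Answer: $\frac{7052}{133} \approx 53.023$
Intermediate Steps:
$L{\left(x \right)} = - \frac{x}{7}$ ($L{\left(x \right)} = \frac{2 x}{-14} = 2 x \left(- \frac{1}{14}\right) = - \frac{x}{7}$)
$8 \frac{\frac{514}{L{\left(J{\left(1 \right)} \right)}} + 72}{-577 + 45} = 8 \frac{\frac{514}{\left(- \frac{1}{7}\right) 1^{2}} + 72}{-577 + 45} = 8 \frac{\frac{514}{\left(- \frac{1}{7}\right) 1} + 72}{-532} = 8 \left(\frac{514}{- \frac{1}{7}} + 72\right) \left(- \frac{1}{532}\right) = 8 \left(514 \left(-7\right) + 72\right) \left(- \frac{1}{532}\right) = 8 \left(-3598 + 72\right) \left(- \frac{1}{532}\right) = 8 \left(\left(-3526\right) \left(- \frac{1}{532}\right)\right) = 8 \cdot \frac{1763}{266} = \frac{7052}{133}$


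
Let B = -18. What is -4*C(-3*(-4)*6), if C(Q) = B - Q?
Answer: 360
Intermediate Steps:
C(Q) = -18 - Q
-4*C(-3*(-4)*6) = -4*(-18 - (-3*(-4))*6) = -4*(-18 - 12*6) = -4*(-18 - 1*72) = -4*(-18 - 72) = -4*(-90) = 360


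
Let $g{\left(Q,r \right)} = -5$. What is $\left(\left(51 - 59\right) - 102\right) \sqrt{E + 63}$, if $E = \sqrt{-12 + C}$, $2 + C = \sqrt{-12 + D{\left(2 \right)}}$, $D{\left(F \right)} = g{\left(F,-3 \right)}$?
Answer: $- 110 \sqrt{63 + \sqrt{-14 + i \sqrt{17}}} \approx -877.26 - 26.077 i$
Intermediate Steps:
$D{\left(F \right)} = -5$
$C = -2 + i \sqrt{17}$ ($C = -2 + \sqrt{-12 - 5} = -2 + \sqrt{-17} = -2 + i \sqrt{17} \approx -2.0 + 4.1231 i$)
$E = \sqrt{-14 + i \sqrt{17}}$ ($E = \sqrt{-12 - \left(2 - i \sqrt{17}\right)} = \sqrt{-14 + i \sqrt{17}} \approx 0.54522 + 3.7812 i$)
$\left(\left(51 - 59\right) - 102\right) \sqrt{E + 63} = \left(\left(51 - 59\right) - 102\right) \sqrt{\sqrt{-14 + i \sqrt{17}} + 63} = \left(-8 - 102\right) \sqrt{63 + \sqrt{-14 + i \sqrt{17}}} = - 110 \sqrt{63 + \sqrt{-14 + i \sqrt{17}}}$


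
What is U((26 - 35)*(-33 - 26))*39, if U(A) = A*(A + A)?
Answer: 21992958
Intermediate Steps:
U(A) = 2*A² (U(A) = A*(2*A) = 2*A²)
U((26 - 35)*(-33 - 26))*39 = (2*((26 - 35)*(-33 - 26))²)*39 = (2*(-9*(-59))²)*39 = (2*531²)*39 = (2*281961)*39 = 563922*39 = 21992958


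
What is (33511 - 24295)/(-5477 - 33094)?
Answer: -3072/12857 ≈ -0.23894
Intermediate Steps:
(33511 - 24295)/(-5477 - 33094) = 9216/(-38571) = 9216*(-1/38571) = -3072/12857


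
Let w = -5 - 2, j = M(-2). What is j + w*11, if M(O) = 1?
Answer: -76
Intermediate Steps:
j = 1
w = -7
j + w*11 = 1 - 7*11 = 1 - 77 = -76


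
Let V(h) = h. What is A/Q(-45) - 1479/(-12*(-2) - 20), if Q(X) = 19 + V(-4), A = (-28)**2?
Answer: -19049/60 ≈ -317.48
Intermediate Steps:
A = 784
Q(X) = 15 (Q(X) = 19 - 4 = 15)
A/Q(-45) - 1479/(-12*(-2) - 20) = 784/15 - 1479/(-12*(-2) - 20) = 784*(1/15) - 1479/(24 - 20) = 784/15 - 1479/4 = -19049/60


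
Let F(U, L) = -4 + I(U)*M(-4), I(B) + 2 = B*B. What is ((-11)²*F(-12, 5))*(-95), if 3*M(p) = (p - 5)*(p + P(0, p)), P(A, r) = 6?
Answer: 9839720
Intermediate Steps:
I(B) = -2 + B² (I(B) = -2 + B*B = -2 + B²)
M(p) = (-5 + p)*(6 + p)/3 (M(p) = ((p - 5)*(p + 6))/3 = ((-5 + p)*(6 + p))/3 = (-5 + p)*(6 + p)/3)
F(U, L) = 8 - 6*U² (F(U, L) = -4 + (-2 + U²)*(-10 + (⅓)*(-4) + (⅓)*(-4)²) = -4 + (-2 + U²)*(-10 - 4/3 + (⅓)*16) = -4 + (-2 + U²)*(-10 - 4/3 + 16/3) = -4 + (-2 + U²)*(-6) = -4 + (12 - 6*U²) = 8 - 6*U²)
((-11)²*F(-12, 5))*(-95) = ((-11)²*(8 - 6*(-12)²))*(-95) = (121*(8 - 6*144))*(-95) = (121*(8 - 864))*(-95) = (121*(-856))*(-95) = -103576*(-95) = 9839720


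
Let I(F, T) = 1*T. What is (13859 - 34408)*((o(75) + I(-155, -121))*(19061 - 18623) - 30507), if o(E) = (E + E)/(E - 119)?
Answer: 19212904020/11 ≈ 1.7466e+9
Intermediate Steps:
o(E) = 2*E/(-119 + E) (o(E) = (2*E)/(-119 + E) = 2*E/(-119 + E))
I(F, T) = T
(13859 - 34408)*((o(75) + I(-155, -121))*(19061 - 18623) - 30507) = (13859 - 34408)*((2*75/(-119 + 75) - 121)*(19061 - 18623) - 30507) = -20549*((2*75/(-44) - 121)*438 - 30507) = -20549*((2*75*(-1/44) - 121)*438 - 30507) = -20549*((-75/22 - 121)*438 - 30507) = -20549*(-2737/22*438 - 30507) = -20549*(-599403/11 - 30507) = -20549*(-934980/11) = 19212904020/11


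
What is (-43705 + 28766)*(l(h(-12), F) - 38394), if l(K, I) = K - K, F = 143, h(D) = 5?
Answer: 573567966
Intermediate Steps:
l(K, I) = 0
(-43705 + 28766)*(l(h(-12), F) - 38394) = (-43705 + 28766)*(0 - 38394) = -14939*(-38394) = 573567966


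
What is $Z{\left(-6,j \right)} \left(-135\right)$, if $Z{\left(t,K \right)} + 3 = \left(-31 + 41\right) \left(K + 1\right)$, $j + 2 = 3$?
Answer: $-2295$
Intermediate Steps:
$j = 1$ ($j = -2 + 3 = 1$)
$Z{\left(t,K \right)} = 7 + 10 K$ ($Z{\left(t,K \right)} = -3 + \left(-31 + 41\right) \left(K + 1\right) = -3 + 10 \left(1 + K\right) = -3 + \left(10 + 10 K\right) = 7 + 10 K$)
$Z{\left(-6,j \right)} \left(-135\right) = \left(7 + 10 \cdot 1\right) \left(-135\right) = \left(7 + 10\right) \left(-135\right) = 17 \left(-135\right) = -2295$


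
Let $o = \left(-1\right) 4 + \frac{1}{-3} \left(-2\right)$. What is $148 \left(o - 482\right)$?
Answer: $- \frac{215488}{3} \approx -71829.0$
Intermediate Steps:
$o = - \frac{10}{3}$ ($o = -4 - - \frac{2}{3} = -4 + \frac{2}{3} = - \frac{10}{3} \approx -3.3333$)
$148 \left(o - 482\right) = 148 \left(- \frac{10}{3} - 482\right) = 148 \left(- \frac{1456}{3}\right) = - \frac{215488}{3}$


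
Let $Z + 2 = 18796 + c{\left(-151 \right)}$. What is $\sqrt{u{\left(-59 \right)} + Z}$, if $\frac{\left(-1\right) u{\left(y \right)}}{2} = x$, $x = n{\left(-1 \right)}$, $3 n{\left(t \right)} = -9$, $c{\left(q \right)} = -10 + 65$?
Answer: $3 \sqrt{2095} \approx 137.31$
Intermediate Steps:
$c{\left(q \right)} = 55$
$n{\left(t \right)} = -3$ ($n{\left(t \right)} = \frac{1}{3} \left(-9\right) = -3$)
$x = -3$
$Z = 18849$ ($Z = -2 + \left(18796 + 55\right) = -2 + 18851 = 18849$)
$u{\left(y \right)} = 6$ ($u{\left(y \right)} = \left(-2\right) \left(-3\right) = 6$)
$\sqrt{u{\left(-59 \right)} + Z} = \sqrt{6 + 18849} = \sqrt{18855} = 3 \sqrt{2095}$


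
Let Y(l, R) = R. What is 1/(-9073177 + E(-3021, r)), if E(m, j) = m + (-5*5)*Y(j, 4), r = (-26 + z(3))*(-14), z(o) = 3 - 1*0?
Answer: -1/9076298 ≈ -1.1018e-7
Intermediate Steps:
z(o) = 3 (z(o) = 3 + 0 = 3)
r = 322 (r = (-26 + 3)*(-14) = -23*(-14) = 322)
E(m, j) = -100 + m (E(m, j) = m - 5*5*4 = m - 25*4 = m - 100 = -100 + m)
1/(-9073177 + E(-3021, r)) = 1/(-9073177 + (-100 - 3021)) = 1/(-9073177 - 3121) = 1/(-9076298) = -1/9076298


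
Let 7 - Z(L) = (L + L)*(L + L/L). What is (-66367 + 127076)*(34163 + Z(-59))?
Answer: 1658934134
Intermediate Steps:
Z(L) = 7 - 2*L*(1 + L) (Z(L) = 7 - (L + L)*(L + L/L) = 7 - 2*L*(L + 1) = 7 - 2*L*(1 + L))
(-66367 + 127076)*(34163 + Z(-59)) = (-66367 + 127076)*(34163 + (7 - 2*(-59) - 2*(-59)²)) = 60709*(34163 + (7 + 118 - 2*3481)) = 60709*(34163 + (7 + 118 - 6962)) = 60709*(34163 - 6837) = 60709*27326 = 1658934134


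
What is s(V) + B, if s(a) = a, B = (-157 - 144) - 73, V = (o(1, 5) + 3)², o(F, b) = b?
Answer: -310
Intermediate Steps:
V = 64 (V = (5 + 3)² = 8² = 64)
B = -374 (B = -301 - 73 = -374)
s(V) + B = 64 - 374 = -310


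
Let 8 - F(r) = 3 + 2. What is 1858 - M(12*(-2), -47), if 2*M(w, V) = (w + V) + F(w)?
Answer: 1892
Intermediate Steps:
F(r) = 3 (F(r) = 8 - (3 + 2) = 8 - 1*5 = 8 - 5 = 3)
M(w, V) = 3/2 + V/2 + w/2 (M(w, V) = ((w + V) + 3)/2 = ((V + w) + 3)/2 = (3 + V + w)/2 = 3/2 + V/2 + w/2)
1858 - M(12*(-2), -47) = 1858 - (3/2 + (½)*(-47) + (12*(-2))/2) = 1858 - (3/2 - 47/2 + (½)*(-24)) = 1858 - (3/2 - 47/2 - 12) = 1858 - 1*(-34) = 1858 + 34 = 1892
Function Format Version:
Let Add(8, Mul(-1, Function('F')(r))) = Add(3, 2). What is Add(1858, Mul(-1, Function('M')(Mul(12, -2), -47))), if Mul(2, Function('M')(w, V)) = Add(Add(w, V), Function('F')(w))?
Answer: 1892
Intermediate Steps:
Function('F')(r) = 3 (Function('F')(r) = Add(8, Mul(-1, Add(3, 2))) = Add(8, Mul(-1, 5)) = Add(8, -5) = 3)
Function('M')(w, V) = Add(Rational(3, 2), Mul(Rational(1, 2), V), Mul(Rational(1, 2), w)) (Function('M')(w, V) = Mul(Rational(1, 2), Add(Add(w, V), 3)) = Mul(Rational(1, 2), Add(Add(V, w), 3)) = Mul(Rational(1, 2), Add(3, V, w)) = Add(Rational(3, 2), Mul(Rational(1, 2), V), Mul(Rational(1, 2), w)))
Add(1858, Mul(-1, Function('M')(Mul(12, -2), -47))) = Add(1858, Mul(-1, Add(Rational(3, 2), Mul(Rational(1, 2), -47), Mul(Rational(1, 2), Mul(12, -2))))) = Add(1858, Mul(-1, Add(Rational(3, 2), Rational(-47, 2), Mul(Rational(1, 2), -24)))) = Add(1858, Mul(-1, Add(Rational(3, 2), Rational(-47, 2), -12))) = Add(1858, Mul(-1, -34)) = Add(1858, 34) = 1892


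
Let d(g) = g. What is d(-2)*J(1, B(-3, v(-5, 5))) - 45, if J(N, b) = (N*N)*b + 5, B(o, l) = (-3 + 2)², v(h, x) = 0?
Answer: -57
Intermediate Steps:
B(o, l) = 1 (B(o, l) = (-1)² = 1)
J(N, b) = 5 + b*N² (J(N, b) = N²*b + 5 = b*N² + 5 = 5 + b*N²)
d(-2)*J(1, B(-3, v(-5, 5))) - 45 = -2*(5 + 1*1²) - 45 = -2*(5 + 1*1) - 45 = -2*(5 + 1) - 45 = -2*6 - 45 = -12 - 45 = -57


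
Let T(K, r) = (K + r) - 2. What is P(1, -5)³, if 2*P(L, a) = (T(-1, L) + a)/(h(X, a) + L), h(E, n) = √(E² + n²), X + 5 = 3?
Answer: 11/64 - √29/16 ≈ -0.16470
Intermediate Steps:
T(K, r) = -2 + K + r
X = -2 (X = -5 + 3 = -2)
P(L, a) = (-3 + L + a)/(2*(L + √(4 + a²))) (P(L, a) = (((-2 - 1 + L) + a)/(√((-2)² + a²) + L))/2 = (((-3 + L) + a)/(√(4 + a²) + L))/2 = ((-3 + L + a)/(L + √(4 + a²)))/2 = (-3 + L + a)/(2*(L + √(4 + a²))))
P(1, -5)³ = ((-3 + 1 - 5)/(2*(1 + √(4 + (-5)²))))³ = ((½)*(-7)/(1 + √(4 + 25)))³ = ((½)*(-7)/(1 + √29))³ = (-7/(2*(1 + √29)))³ = -343/(8*(1 + √29)³)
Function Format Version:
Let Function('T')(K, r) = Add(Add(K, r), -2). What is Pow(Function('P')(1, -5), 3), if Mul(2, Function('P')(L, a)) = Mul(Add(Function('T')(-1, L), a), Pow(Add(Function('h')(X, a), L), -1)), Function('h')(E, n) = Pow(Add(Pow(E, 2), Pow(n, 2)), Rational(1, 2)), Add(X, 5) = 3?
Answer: Add(Rational(11, 64), Mul(Rational(-1, 16), Pow(29, Rational(1, 2)))) ≈ -0.16470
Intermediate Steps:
Function('T')(K, r) = Add(-2, K, r)
X = -2 (X = Add(-5, 3) = -2)
Function('P')(L, a) = Mul(Rational(1, 2), Pow(Add(L, Pow(Add(4, Pow(a, 2)), Rational(1, 2))), -1), Add(-3, L, a)) (Function('P')(L, a) = Mul(Rational(1, 2), Mul(Add(Add(-2, -1, L), a), Pow(Add(Pow(Add(Pow(-2, 2), Pow(a, 2)), Rational(1, 2)), L), -1))) = Mul(Rational(1, 2), Mul(Add(Add(-3, L), a), Pow(Add(Pow(Add(4, Pow(a, 2)), Rational(1, 2)), L), -1))) = Mul(Rational(1, 2), Mul(Add(-3, L, a), Pow(Add(L, Pow(Add(4, Pow(a, 2)), Rational(1, 2))), -1))) = Mul(Rational(1, 2), Mul(Pow(Add(L, Pow(Add(4, Pow(a, 2)), Rational(1, 2))), -1), Add(-3, L, a))) = Mul(Rational(1, 2), Pow(Add(L, Pow(Add(4, Pow(a, 2)), Rational(1, 2))), -1), Add(-3, L, a)))
Pow(Function('P')(1, -5), 3) = Pow(Mul(Rational(1, 2), Pow(Add(1, Pow(Add(4, Pow(-5, 2)), Rational(1, 2))), -1), Add(-3, 1, -5)), 3) = Pow(Mul(Rational(1, 2), Pow(Add(1, Pow(Add(4, 25), Rational(1, 2))), -1), -7), 3) = Pow(Mul(Rational(1, 2), Pow(Add(1, Pow(29, Rational(1, 2))), -1), -7), 3) = Pow(Mul(Rational(-7, 2), Pow(Add(1, Pow(29, Rational(1, 2))), -1)), 3) = Mul(Rational(-343, 8), Pow(Add(1, Pow(29, Rational(1, 2))), -3))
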